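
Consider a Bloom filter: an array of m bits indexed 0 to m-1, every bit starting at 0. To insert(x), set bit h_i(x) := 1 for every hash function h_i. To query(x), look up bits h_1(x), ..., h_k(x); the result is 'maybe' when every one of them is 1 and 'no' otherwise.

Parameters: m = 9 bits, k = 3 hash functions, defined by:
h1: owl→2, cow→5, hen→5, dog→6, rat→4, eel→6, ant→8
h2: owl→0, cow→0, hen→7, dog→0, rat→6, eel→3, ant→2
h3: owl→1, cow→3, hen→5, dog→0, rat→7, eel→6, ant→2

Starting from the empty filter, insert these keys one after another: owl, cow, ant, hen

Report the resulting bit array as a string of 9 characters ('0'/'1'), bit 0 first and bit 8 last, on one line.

Start: bits=000000000
After insert 'owl': sets bits 0 1 2 -> bits=111000000
After insert 'cow': sets bits 0 3 5 -> bits=111101000
After insert 'ant': sets bits 2 8 -> bits=111101001
After insert 'hen': sets bits 5 7 -> bits=111101011

Answer: 111101011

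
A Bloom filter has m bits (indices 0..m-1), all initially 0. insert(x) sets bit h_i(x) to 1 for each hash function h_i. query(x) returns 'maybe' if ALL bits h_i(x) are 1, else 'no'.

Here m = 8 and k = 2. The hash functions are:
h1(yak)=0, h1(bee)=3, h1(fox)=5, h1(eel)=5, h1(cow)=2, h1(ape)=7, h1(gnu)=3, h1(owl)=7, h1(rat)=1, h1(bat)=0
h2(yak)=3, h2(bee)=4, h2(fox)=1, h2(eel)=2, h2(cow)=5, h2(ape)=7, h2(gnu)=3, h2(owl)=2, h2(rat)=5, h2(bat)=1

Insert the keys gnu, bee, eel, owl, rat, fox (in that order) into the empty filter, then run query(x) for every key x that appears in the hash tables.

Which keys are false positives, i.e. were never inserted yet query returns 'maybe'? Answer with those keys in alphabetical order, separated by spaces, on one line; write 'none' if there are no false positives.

Answer: ape cow

Derivation:
Start: bits=00000000
After insert 'gnu': sets bits 3 -> bits=00010000
After insert 'bee': sets bits 3 4 -> bits=00011000
After insert 'eel': sets bits 2 5 -> bits=00111100
After insert 'owl': sets bits 2 7 -> bits=00111101
After insert 'rat': sets bits 1 5 -> bits=01111101
After insert 'fox': sets bits 1 5 -> bits=01111101
Not inserted: ape bat cow yak — query each against bits=01111101:
query ape: checks bit7=1 (all 1) -> maybe => FALSE POSITIVE
query bat: checks bit0=0, bit1=1 (has a 0) -> no => not a false positive
query cow: checks bit2=1, bit5=1 (all 1) -> maybe => FALSE POSITIVE
query yak: checks bit0=0, bit3=1 (has a 0) -> no => not a false positive
False positives (alphabetical): ape cow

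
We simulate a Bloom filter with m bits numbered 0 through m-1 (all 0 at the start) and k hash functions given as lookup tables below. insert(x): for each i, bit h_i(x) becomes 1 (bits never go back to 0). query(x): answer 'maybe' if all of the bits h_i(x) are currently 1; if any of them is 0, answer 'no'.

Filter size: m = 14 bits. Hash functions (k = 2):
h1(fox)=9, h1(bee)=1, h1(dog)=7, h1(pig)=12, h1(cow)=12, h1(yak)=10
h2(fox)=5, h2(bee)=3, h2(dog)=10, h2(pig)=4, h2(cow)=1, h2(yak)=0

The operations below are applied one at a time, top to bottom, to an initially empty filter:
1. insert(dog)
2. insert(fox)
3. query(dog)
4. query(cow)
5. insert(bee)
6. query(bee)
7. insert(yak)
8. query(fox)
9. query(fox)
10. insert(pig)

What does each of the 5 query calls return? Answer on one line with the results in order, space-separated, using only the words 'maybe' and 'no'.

Answer: maybe no maybe maybe maybe

Derivation:
Start: bits=00000000000000
Op 1: insert dog -> sets bits 7 10 -> bits=00000001001000
Op 2: insert fox -> sets bits 5 9 -> bits=00000101011000
Op 3: query dog -> checks bit7=1, bit10=1 (all 1) -> maybe
Op 4: query cow -> checks bit1=0, bit12=0 (has a 0) -> no
Op 5: insert bee -> sets bits 1 3 -> bits=01010101011000
Op 6: query bee -> checks bit1=1, bit3=1 (all 1) -> maybe
Op 7: insert yak -> sets bits 0 10 -> bits=11010101011000
Op 8: query fox -> checks bit5=1, bit9=1 (all 1) -> maybe
Op 9: query fox -> checks bit5=1, bit9=1 (all 1) -> maybe
Op 10: insert pig -> sets bits 4 12 -> bits=11011101011010
Query results in order: maybe no maybe maybe maybe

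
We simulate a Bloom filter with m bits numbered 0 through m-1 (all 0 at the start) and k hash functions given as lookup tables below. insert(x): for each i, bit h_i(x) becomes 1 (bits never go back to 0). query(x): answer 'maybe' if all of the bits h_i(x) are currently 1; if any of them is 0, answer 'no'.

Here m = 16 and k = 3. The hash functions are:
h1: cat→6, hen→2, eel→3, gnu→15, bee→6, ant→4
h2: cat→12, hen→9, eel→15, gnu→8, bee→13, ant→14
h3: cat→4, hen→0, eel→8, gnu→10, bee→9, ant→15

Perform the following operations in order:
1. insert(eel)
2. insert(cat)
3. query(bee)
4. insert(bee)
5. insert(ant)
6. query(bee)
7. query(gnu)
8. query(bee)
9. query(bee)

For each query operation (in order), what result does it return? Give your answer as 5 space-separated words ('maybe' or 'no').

Answer: no maybe no maybe maybe

Derivation:
Start: bits=0000000000000000
Op 1: insert eel -> sets bits 3 8 15 -> bits=0001000010000001
Op 2: insert cat -> sets bits 4 6 12 -> bits=0001101010001001
Op 3: query bee -> checks bit6=1, bit9=0, bit13=0 (has a 0) -> no
Op 4: insert bee -> sets bits 6 9 13 -> bits=0001101011001101
Op 5: insert ant -> sets bits 4 14 15 -> bits=0001101011001111
Op 6: query bee -> checks bit6=1, bit9=1, bit13=1 (all 1) -> maybe
Op 7: query gnu -> checks bit8=1, bit10=0, bit15=1 (has a 0) -> no
Op 8: query bee -> checks bit6=1, bit9=1, bit13=1 (all 1) -> maybe
Op 9: query bee -> checks bit6=1, bit9=1, bit13=1 (all 1) -> maybe
Query results in order: no maybe no maybe maybe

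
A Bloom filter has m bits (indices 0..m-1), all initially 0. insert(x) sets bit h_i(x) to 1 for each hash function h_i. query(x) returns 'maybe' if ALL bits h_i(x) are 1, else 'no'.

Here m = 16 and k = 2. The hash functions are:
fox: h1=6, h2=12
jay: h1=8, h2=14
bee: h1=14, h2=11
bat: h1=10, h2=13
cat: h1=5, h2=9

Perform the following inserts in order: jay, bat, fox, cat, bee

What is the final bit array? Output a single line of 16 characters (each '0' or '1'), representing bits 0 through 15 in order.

Answer: 0000011011111110

Derivation:
Start: bits=0000000000000000
After insert 'jay': sets bits 8 14 -> bits=0000000010000010
After insert 'bat': sets bits 10 13 -> bits=0000000010100110
After insert 'fox': sets bits 6 12 -> bits=0000001010101110
After insert 'cat': sets bits 5 9 -> bits=0000011011101110
After insert 'bee': sets bits 11 14 -> bits=0000011011111110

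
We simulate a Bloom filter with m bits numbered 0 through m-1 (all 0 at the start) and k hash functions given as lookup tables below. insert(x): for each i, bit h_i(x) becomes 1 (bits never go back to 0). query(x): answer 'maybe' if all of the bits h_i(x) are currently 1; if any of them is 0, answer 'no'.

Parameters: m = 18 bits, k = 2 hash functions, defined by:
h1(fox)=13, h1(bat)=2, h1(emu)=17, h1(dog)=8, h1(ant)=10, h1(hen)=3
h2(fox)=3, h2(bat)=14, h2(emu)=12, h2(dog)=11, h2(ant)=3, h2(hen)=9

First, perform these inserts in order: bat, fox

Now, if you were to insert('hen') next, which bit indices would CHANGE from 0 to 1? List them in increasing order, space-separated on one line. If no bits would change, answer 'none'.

Answer: 9

Derivation:
Start: bits=000000000000000000
After insert 'bat': sets bits 2 14 -> bits=001000000000001000
After insert 'fox': sets bits 3 13 -> bits=001100000000011000
insert 'hen' would touch bits 3 9; currently bit3=1, bit9=0
Bits that are 0 among those (would change 0->1): 9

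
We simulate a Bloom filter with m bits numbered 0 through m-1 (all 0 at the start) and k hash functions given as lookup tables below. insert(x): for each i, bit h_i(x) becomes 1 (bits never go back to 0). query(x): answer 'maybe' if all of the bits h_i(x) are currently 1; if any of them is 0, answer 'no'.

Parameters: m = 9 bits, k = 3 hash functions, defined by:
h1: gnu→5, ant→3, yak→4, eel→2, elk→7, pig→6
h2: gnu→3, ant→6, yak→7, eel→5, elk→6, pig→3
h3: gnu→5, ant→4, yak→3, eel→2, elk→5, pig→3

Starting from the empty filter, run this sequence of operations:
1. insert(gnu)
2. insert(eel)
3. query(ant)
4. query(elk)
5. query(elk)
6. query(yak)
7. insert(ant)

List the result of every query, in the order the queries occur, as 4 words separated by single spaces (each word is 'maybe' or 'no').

Start: bits=000000000
Op 1: insert gnu -> sets bits 3 5 -> bits=000101000
Op 2: insert eel -> sets bits 2 5 -> bits=001101000
Op 3: query ant -> checks bit3=1, bit4=0, bit6=0 (has a 0) -> no
Op 4: query elk -> checks bit5=1, bit6=0, bit7=0 (has a 0) -> no
Op 5: query elk -> checks bit5=1, bit6=0, bit7=0 (has a 0) -> no
Op 6: query yak -> checks bit3=1, bit4=0, bit7=0 (has a 0) -> no
Op 7: insert ant -> sets bits 3 4 6 -> bits=001111100
Query results in order: no no no no

Answer: no no no no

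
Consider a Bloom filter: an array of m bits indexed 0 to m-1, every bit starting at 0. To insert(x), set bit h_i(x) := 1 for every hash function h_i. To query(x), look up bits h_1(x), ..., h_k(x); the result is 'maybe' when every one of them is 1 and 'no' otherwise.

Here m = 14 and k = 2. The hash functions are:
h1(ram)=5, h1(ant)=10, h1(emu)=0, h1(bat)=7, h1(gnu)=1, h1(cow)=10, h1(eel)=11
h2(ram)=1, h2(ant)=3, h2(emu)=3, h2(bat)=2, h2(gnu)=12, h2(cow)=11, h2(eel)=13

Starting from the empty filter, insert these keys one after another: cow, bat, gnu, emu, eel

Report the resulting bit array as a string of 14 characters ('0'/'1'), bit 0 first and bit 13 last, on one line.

Answer: 11110001001111

Derivation:
Start: bits=00000000000000
After insert 'cow': sets bits 10 11 -> bits=00000000001100
After insert 'bat': sets bits 2 7 -> bits=00100001001100
After insert 'gnu': sets bits 1 12 -> bits=01100001001110
After insert 'emu': sets bits 0 3 -> bits=11110001001110
After insert 'eel': sets bits 11 13 -> bits=11110001001111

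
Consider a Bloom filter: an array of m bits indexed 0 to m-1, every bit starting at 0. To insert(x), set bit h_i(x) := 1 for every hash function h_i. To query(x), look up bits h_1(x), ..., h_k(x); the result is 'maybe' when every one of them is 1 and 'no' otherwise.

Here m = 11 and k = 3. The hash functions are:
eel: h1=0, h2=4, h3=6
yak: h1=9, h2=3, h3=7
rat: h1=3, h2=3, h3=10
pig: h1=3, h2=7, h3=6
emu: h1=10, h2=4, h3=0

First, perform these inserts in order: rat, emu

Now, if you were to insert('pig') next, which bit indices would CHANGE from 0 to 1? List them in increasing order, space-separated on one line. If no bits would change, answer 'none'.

Answer: 6 7

Derivation:
Start: bits=00000000000
After insert 'rat': sets bits 3 10 -> bits=00010000001
After insert 'emu': sets bits 0 4 10 -> bits=10011000001
insert 'pig' would touch bits 3 6 7; currently bit3=1, bit6=0, bit7=0
Bits that are 0 among those (would change 0->1): 6 7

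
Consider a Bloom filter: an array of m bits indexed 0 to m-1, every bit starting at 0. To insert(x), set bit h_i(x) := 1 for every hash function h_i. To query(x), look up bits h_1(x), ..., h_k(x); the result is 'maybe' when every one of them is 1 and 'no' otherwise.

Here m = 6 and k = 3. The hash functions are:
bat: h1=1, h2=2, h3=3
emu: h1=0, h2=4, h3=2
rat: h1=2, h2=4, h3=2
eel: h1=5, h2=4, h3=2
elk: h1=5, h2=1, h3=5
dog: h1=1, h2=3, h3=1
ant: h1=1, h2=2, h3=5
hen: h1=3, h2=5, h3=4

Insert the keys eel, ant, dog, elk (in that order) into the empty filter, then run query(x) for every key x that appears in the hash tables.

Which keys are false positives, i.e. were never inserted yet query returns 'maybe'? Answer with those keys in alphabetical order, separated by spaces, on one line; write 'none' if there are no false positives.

Start: bits=000000
After insert 'eel': sets bits 2 4 5 -> bits=001011
After insert 'ant': sets bits 1 2 5 -> bits=011011
After insert 'dog': sets bits 1 3 -> bits=011111
After insert 'elk': sets bits 1 5 -> bits=011111
Not inserted: bat emu hen rat — query each against bits=011111:
query bat: checks bit1=1, bit2=1, bit3=1 (all 1) -> maybe => FALSE POSITIVE
query emu: checks bit0=0, bit2=1, bit4=1 (has a 0) -> no => not a false positive
query hen: checks bit3=1, bit4=1, bit5=1 (all 1) -> maybe => FALSE POSITIVE
query rat: checks bit2=1, bit4=1 (all 1) -> maybe => FALSE POSITIVE
False positives (alphabetical): bat hen rat

Answer: bat hen rat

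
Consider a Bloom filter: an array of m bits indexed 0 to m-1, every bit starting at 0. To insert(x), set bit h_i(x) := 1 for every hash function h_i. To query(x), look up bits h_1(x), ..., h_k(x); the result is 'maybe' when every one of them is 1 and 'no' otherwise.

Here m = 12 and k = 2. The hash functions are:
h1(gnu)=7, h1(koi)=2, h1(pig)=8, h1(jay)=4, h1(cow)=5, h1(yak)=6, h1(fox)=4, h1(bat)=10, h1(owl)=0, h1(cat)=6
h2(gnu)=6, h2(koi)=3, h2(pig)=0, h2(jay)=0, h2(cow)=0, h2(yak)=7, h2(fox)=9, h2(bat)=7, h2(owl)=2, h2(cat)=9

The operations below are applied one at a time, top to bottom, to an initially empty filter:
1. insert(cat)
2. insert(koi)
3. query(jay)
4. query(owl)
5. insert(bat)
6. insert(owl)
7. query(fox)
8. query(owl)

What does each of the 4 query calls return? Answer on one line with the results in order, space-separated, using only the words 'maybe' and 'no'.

Answer: no no no maybe

Derivation:
Start: bits=000000000000
Op 1: insert cat -> sets bits 6 9 -> bits=000000100100
Op 2: insert koi -> sets bits 2 3 -> bits=001100100100
Op 3: query jay -> checks bit0=0, bit4=0 (has a 0) -> no
Op 4: query owl -> checks bit0=0, bit2=1 (has a 0) -> no
Op 5: insert bat -> sets bits 7 10 -> bits=001100110110
Op 6: insert owl -> sets bits 0 2 -> bits=101100110110
Op 7: query fox -> checks bit4=0, bit9=1 (has a 0) -> no
Op 8: query owl -> checks bit0=1, bit2=1 (all 1) -> maybe
Query results in order: no no no maybe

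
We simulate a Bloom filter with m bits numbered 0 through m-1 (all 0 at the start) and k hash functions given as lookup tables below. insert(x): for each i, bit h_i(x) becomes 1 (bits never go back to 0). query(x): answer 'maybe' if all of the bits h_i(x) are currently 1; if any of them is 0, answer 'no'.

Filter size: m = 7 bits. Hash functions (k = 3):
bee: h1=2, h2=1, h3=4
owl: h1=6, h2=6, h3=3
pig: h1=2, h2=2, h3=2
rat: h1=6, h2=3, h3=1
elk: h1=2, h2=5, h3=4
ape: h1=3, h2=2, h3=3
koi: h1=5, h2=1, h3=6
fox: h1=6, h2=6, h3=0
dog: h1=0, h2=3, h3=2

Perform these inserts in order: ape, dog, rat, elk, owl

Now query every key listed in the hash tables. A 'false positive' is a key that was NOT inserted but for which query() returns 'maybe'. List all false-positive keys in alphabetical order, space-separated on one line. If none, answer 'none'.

Answer: bee fox koi pig

Derivation:
Start: bits=0000000
After insert 'ape': sets bits 2 3 -> bits=0011000
After insert 'dog': sets bits 0 2 3 -> bits=1011000
After insert 'rat': sets bits 1 3 6 -> bits=1111001
After insert 'elk': sets bits 2 4 5 -> bits=1111111
After insert 'owl': sets bits 3 6 -> bits=1111111
Not inserted: bee fox koi pig — query each against bits=1111111:
query bee: checks bit1=1, bit2=1, bit4=1 (all 1) -> maybe => FALSE POSITIVE
query fox: checks bit0=1, bit6=1 (all 1) -> maybe => FALSE POSITIVE
query koi: checks bit1=1, bit5=1, bit6=1 (all 1) -> maybe => FALSE POSITIVE
query pig: checks bit2=1 (all 1) -> maybe => FALSE POSITIVE
False positives (alphabetical): bee fox koi pig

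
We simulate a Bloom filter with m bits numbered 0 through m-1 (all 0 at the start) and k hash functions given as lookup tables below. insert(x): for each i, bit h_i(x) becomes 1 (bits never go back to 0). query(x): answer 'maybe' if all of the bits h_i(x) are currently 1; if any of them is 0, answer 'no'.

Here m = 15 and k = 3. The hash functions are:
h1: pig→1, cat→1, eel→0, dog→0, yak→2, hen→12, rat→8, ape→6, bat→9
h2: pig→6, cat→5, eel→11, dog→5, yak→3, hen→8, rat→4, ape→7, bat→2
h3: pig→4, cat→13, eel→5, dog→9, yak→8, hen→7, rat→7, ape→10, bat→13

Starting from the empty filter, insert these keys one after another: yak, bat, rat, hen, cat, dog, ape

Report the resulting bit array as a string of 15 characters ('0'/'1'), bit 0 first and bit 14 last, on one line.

Answer: 111111111110110

Derivation:
Start: bits=000000000000000
After insert 'yak': sets bits 2 3 8 -> bits=001100001000000
After insert 'bat': sets bits 2 9 13 -> bits=001100001100010
After insert 'rat': sets bits 4 7 8 -> bits=001110011100010
After insert 'hen': sets bits 7 8 12 -> bits=001110011100110
After insert 'cat': sets bits 1 5 13 -> bits=011111011100110
After insert 'dog': sets bits 0 5 9 -> bits=111111011100110
After insert 'ape': sets bits 6 7 10 -> bits=111111111110110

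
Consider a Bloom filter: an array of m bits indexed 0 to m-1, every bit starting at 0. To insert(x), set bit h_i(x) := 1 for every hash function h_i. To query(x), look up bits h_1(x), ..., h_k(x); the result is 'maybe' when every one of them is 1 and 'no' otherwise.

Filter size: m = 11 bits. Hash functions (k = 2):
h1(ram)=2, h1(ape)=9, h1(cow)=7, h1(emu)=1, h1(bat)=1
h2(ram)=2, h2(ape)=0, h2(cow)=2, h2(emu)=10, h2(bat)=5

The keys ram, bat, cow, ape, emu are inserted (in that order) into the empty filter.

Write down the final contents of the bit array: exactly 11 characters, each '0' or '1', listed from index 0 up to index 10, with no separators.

Answer: 11100101011

Derivation:
Start: bits=00000000000
After insert 'ram': sets bits 2 -> bits=00100000000
After insert 'bat': sets bits 1 5 -> bits=01100100000
After insert 'cow': sets bits 2 7 -> bits=01100101000
After insert 'ape': sets bits 0 9 -> bits=11100101010
After insert 'emu': sets bits 1 10 -> bits=11100101011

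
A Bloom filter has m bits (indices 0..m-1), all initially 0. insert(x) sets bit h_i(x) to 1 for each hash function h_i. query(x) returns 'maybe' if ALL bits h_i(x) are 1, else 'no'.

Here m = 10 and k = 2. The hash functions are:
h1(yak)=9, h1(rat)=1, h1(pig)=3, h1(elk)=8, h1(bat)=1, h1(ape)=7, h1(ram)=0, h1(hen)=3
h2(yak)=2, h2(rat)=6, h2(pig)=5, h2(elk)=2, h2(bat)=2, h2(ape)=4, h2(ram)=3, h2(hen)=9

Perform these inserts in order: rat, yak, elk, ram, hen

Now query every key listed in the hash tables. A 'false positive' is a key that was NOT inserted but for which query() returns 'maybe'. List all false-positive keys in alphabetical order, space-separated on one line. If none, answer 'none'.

Start: bits=0000000000
After insert 'rat': sets bits 1 6 -> bits=0100001000
After insert 'yak': sets bits 2 9 -> bits=0110001001
After insert 'elk': sets bits 2 8 -> bits=0110001011
After insert 'ram': sets bits 0 3 -> bits=1111001011
After insert 'hen': sets bits 3 9 -> bits=1111001011
Not inserted: ape bat pig — query each against bits=1111001011:
query ape: checks bit4=0, bit7=0 (has a 0) -> no => not a false positive
query bat: checks bit1=1, bit2=1 (all 1) -> maybe => FALSE POSITIVE
query pig: checks bit3=1, bit5=0 (has a 0) -> no => not a false positive
False positives (alphabetical): bat

Answer: bat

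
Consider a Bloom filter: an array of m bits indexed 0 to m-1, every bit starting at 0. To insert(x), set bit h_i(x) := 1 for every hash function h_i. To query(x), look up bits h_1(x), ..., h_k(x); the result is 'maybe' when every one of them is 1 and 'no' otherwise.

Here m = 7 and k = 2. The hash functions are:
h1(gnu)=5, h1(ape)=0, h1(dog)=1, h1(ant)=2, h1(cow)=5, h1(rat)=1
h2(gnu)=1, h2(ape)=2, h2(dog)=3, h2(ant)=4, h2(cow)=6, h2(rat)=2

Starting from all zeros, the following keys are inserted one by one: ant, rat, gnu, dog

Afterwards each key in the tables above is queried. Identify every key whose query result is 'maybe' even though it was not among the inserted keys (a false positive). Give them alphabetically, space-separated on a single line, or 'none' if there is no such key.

Answer: none

Derivation:
Start: bits=0000000
After insert 'ant': sets bits 2 4 -> bits=0010100
After insert 'rat': sets bits 1 2 -> bits=0110100
After insert 'gnu': sets bits 1 5 -> bits=0110110
After insert 'dog': sets bits 1 3 -> bits=0111110
Not inserted: ape cow — query each against bits=0111110:
query ape: checks bit0=0, bit2=1 (has a 0) -> no => not a false positive
query cow: checks bit5=1, bit6=0 (has a 0) -> no => not a false positive
False positives (alphabetical): none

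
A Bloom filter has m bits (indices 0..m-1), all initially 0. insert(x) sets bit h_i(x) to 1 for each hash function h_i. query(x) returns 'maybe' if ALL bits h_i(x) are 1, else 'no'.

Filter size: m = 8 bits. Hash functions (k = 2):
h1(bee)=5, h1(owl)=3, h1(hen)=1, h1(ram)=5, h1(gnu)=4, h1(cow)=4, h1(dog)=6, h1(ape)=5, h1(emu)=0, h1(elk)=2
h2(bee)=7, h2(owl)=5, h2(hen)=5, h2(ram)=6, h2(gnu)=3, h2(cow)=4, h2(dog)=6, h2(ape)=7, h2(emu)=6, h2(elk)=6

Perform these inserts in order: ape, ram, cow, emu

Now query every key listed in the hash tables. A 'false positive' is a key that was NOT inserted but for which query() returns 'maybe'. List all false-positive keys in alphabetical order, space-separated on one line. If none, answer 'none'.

Start: bits=00000000
After insert 'ape': sets bits 5 7 -> bits=00000101
After insert 'ram': sets bits 5 6 -> bits=00000111
After insert 'cow': sets bits 4 -> bits=00001111
After insert 'emu': sets bits 0 6 -> bits=10001111
Not inserted: bee dog elk gnu hen owl — query each against bits=10001111:
query bee: checks bit5=1, bit7=1 (all 1) -> maybe => FALSE POSITIVE
query dog: checks bit6=1 (all 1) -> maybe => FALSE POSITIVE
query elk: checks bit2=0, bit6=1 (has a 0) -> no => not a false positive
query gnu: checks bit3=0, bit4=1 (has a 0) -> no => not a false positive
query hen: checks bit1=0, bit5=1 (has a 0) -> no => not a false positive
query owl: checks bit3=0, bit5=1 (has a 0) -> no => not a false positive
False positives (alphabetical): bee dog

Answer: bee dog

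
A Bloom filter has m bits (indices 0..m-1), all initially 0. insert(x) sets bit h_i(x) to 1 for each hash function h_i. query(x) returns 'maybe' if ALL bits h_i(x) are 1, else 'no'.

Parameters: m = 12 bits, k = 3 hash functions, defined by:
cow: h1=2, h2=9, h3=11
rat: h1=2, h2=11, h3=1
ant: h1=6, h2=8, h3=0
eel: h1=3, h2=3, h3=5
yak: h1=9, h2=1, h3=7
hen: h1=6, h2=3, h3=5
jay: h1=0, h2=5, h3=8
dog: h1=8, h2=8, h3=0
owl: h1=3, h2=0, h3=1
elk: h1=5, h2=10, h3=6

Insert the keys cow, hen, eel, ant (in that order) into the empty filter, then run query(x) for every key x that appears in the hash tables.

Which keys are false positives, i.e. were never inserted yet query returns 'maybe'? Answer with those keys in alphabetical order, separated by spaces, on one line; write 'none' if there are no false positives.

Answer: dog jay

Derivation:
Start: bits=000000000000
After insert 'cow': sets bits 2 9 11 -> bits=001000000101
After insert 'hen': sets bits 3 5 6 -> bits=001101100101
After insert 'eel': sets bits 3 5 -> bits=001101100101
After insert 'ant': sets bits 0 6 8 -> bits=101101101101
Not inserted: dog elk jay owl rat yak — query each against bits=101101101101:
query dog: checks bit0=1, bit8=1 (all 1) -> maybe => FALSE POSITIVE
query elk: checks bit5=1, bit6=1, bit10=0 (has a 0) -> no => not a false positive
query jay: checks bit0=1, bit5=1, bit8=1 (all 1) -> maybe => FALSE POSITIVE
query owl: checks bit0=1, bit1=0, bit3=1 (has a 0) -> no => not a false positive
query rat: checks bit1=0, bit2=1, bit11=1 (has a 0) -> no => not a false positive
query yak: checks bit1=0, bit7=0, bit9=1 (has a 0) -> no => not a false positive
False positives (alphabetical): dog jay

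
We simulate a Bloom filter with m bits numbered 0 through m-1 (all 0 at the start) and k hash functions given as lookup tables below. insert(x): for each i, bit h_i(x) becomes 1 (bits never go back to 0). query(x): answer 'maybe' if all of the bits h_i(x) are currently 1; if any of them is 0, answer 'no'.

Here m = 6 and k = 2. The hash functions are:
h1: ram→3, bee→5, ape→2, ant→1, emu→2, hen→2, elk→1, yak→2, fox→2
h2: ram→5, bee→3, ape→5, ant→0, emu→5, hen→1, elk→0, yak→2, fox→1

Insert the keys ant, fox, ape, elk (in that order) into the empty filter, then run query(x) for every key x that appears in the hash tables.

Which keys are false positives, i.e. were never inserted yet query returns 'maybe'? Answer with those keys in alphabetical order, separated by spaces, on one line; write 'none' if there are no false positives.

Answer: emu hen yak

Derivation:
Start: bits=000000
After insert 'ant': sets bits 0 1 -> bits=110000
After insert 'fox': sets bits 1 2 -> bits=111000
After insert 'ape': sets bits 2 5 -> bits=111001
After insert 'elk': sets bits 0 1 -> bits=111001
Not inserted: bee emu hen ram yak — query each against bits=111001:
query bee: checks bit3=0, bit5=1 (has a 0) -> no => not a false positive
query emu: checks bit2=1, bit5=1 (all 1) -> maybe => FALSE POSITIVE
query hen: checks bit1=1, bit2=1 (all 1) -> maybe => FALSE POSITIVE
query ram: checks bit3=0, bit5=1 (has a 0) -> no => not a false positive
query yak: checks bit2=1 (all 1) -> maybe => FALSE POSITIVE
False positives (alphabetical): emu hen yak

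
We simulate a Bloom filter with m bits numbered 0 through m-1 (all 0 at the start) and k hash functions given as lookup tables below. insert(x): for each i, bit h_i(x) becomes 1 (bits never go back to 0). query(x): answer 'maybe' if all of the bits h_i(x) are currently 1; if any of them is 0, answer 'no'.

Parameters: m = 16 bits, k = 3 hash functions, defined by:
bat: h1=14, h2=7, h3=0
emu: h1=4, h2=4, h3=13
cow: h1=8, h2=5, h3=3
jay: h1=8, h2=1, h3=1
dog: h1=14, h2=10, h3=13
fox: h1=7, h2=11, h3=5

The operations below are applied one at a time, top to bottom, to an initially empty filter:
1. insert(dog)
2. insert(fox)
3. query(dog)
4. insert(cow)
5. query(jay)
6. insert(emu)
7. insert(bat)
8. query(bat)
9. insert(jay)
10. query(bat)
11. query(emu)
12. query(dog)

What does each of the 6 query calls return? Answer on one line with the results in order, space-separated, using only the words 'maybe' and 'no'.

Answer: maybe no maybe maybe maybe maybe

Derivation:
Start: bits=0000000000000000
Op 1: insert dog -> sets bits 10 13 14 -> bits=0000000000100110
Op 2: insert fox -> sets bits 5 7 11 -> bits=0000010100110110
Op 3: query dog -> checks bit10=1, bit13=1, bit14=1 (all 1) -> maybe
Op 4: insert cow -> sets bits 3 5 8 -> bits=0001010110110110
Op 5: query jay -> checks bit1=0, bit8=1 (has a 0) -> no
Op 6: insert emu -> sets bits 4 13 -> bits=0001110110110110
Op 7: insert bat -> sets bits 0 7 14 -> bits=1001110110110110
Op 8: query bat -> checks bit0=1, bit7=1, bit14=1 (all 1) -> maybe
Op 9: insert jay -> sets bits 1 8 -> bits=1101110110110110
Op 10: query bat -> checks bit0=1, bit7=1, bit14=1 (all 1) -> maybe
Op 11: query emu -> checks bit4=1, bit13=1 (all 1) -> maybe
Op 12: query dog -> checks bit10=1, bit13=1, bit14=1 (all 1) -> maybe
Query results in order: maybe no maybe maybe maybe maybe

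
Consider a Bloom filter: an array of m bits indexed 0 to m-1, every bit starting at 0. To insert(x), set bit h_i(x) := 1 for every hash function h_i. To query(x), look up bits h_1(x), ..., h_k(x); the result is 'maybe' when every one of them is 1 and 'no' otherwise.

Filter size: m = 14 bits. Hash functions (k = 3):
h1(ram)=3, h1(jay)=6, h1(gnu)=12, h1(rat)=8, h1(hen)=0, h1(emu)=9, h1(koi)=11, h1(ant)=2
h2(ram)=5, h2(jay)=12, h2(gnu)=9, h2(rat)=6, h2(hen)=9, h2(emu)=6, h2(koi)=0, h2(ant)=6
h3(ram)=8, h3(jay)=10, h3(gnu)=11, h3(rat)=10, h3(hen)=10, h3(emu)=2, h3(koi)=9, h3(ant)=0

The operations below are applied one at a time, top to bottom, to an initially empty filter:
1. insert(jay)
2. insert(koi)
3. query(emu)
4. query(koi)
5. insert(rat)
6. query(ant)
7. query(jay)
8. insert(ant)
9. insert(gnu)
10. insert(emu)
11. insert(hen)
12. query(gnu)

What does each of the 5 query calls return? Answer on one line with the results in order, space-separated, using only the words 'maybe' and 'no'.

Answer: no maybe no maybe maybe

Derivation:
Start: bits=00000000000000
Op 1: insert jay -> sets bits 6 10 12 -> bits=00000010001010
Op 2: insert koi -> sets bits 0 9 11 -> bits=10000010011110
Op 3: query emu -> checks bit2=0, bit6=1, bit9=1 (has a 0) -> no
Op 4: query koi -> checks bit0=1, bit9=1, bit11=1 (all 1) -> maybe
Op 5: insert rat -> sets bits 6 8 10 -> bits=10000010111110
Op 6: query ant -> checks bit0=1, bit2=0, bit6=1 (has a 0) -> no
Op 7: query jay -> checks bit6=1, bit10=1, bit12=1 (all 1) -> maybe
Op 8: insert ant -> sets bits 0 2 6 -> bits=10100010111110
Op 9: insert gnu -> sets bits 9 11 12 -> bits=10100010111110
Op 10: insert emu -> sets bits 2 6 9 -> bits=10100010111110
Op 11: insert hen -> sets bits 0 9 10 -> bits=10100010111110
Op 12: query gnu -> checks bit9=1, bit11=1, bit12=1 (all 1) -> maybe
Query results in order: no maybe no maybe maybe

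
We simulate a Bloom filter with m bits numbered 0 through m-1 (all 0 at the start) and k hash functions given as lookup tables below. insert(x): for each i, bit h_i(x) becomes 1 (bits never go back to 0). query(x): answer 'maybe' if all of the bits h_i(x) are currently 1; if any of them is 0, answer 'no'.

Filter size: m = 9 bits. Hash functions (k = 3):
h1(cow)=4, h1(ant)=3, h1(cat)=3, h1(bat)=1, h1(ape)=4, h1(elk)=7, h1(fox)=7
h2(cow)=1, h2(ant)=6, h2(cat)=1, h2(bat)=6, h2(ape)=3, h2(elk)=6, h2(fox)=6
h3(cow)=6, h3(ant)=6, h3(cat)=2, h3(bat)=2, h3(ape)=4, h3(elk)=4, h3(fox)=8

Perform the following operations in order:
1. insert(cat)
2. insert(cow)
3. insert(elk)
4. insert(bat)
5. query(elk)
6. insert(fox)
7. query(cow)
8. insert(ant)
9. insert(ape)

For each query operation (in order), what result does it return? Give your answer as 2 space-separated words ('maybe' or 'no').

Start: bits=000000000
Op 1: insert cat -> sets bits 1 2 3 -> bits=011100000
Op 2: insert cow -> sets bits 1 4 6 -> bits=011110100
Op 3: insert elk -> sets bits 4 6 7 -> bits=011110110
Op 4: insert bat -> sets bits 1 2 6 -> bits=011110110
Op 5: query elk -> checks bit4=1, bit6=1, bit7=1 (all 1) -> maybe
Op 6: insert fox -> sets bits 6 7 8 -> bits=011110111
Op 7: query cow -> checks bit1=1, bit4=1, bit6=1 (all 1) -> maybe
Op 8: insert ant -> sets bits 3 6 -> bits=011110111
Op 9: insert ape -> sets bits 3 4 -> bits=011110111
Query results in order: maybe maybe

Answer: maybe maybe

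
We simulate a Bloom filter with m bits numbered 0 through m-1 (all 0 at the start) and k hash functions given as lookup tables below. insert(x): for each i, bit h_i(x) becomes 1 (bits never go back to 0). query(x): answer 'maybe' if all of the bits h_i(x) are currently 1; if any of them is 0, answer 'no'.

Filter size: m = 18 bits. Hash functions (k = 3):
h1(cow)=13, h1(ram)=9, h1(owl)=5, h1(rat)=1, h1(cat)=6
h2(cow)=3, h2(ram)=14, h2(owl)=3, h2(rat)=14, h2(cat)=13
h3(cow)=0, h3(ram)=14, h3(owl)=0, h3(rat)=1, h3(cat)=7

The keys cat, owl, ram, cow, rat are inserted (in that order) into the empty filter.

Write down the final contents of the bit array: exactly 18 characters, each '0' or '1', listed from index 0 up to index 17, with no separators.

Start: bits=000000000000000000
After insert 'cat': sets bits 6 7 13 -> bits=000000110000010000
After insert 'owl': sets bits 0 3 5 -> bits=100101110000010000
After insert 'ram': sets bits 9 14 -> bits=100101110100011000
After insert 'cow': sets bits 0 3 13 -> bits=100101110100011000
After insert 'rat': sets bits 1 14 -> bits=110101110100011000

Answer: 110101110100011000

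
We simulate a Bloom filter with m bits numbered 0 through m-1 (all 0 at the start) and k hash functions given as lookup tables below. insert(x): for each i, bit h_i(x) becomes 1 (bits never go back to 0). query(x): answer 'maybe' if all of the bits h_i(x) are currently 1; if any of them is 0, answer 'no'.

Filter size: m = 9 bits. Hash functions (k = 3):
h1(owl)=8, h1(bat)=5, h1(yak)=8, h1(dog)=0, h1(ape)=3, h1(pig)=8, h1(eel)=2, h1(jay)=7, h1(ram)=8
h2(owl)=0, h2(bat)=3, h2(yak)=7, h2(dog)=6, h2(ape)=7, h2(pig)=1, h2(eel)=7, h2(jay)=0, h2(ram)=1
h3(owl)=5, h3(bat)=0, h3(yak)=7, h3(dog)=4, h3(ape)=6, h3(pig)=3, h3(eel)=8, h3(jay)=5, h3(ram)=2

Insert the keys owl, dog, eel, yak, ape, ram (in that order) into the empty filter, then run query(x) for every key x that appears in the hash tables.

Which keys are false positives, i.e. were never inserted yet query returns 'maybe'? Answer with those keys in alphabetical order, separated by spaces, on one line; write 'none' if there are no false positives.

Answer: bat jay pig

Derivation:
Start: bits=000000000
After insert 'owl': sets bits 0 5 8 -> bits=100001001
After insert 'dog': sets bits 0 4 6 -> bits=100011101
After insert 'eel': sets bits 2 7 8 -> bits=101011111
After insert 'yak': sets bits 7 8 -> bits=101011111
After insert 'ape': sets bits 3 6 7 -> bits=101111111
After insert 'ram': sets bits 1 2 8 -> bits=111111111
Not inserted: bat jay pig — query each against bits=111111111:
query bat: checks bit0=1, bit3=1, bit5=1 (all 1) -> maybe => FALSE POSITIVE
query jay: checks bit0=1, bit5=1, bit7=1 (all 1) -> maybe => FALSE POSITIVE
query pig: checks bit1=1, bit3=1, bit8=1 (all 1) -> maybe => FALSE POSITIVE
False positives (alphabetical): bat jay pig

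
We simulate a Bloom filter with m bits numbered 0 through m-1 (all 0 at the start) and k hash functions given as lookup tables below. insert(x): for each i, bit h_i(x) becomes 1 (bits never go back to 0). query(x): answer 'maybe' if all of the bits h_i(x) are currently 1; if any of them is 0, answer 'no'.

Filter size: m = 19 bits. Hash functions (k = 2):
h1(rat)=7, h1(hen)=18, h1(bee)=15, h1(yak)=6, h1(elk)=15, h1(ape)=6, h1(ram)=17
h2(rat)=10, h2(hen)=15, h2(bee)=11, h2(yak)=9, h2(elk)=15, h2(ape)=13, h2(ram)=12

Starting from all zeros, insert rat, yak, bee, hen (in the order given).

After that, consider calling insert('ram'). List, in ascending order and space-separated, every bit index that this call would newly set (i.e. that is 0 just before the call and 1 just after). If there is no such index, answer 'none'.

Answer: 12 17

Derivation:
Start: bits=0000000000000000000
After insert 'rat': sets bits 7 10 -> bits=0000000100100000000
After insert 'yak': sets bits 6 9 -> bits=0000001101100000000
After insert 'bee': sets bits 11 15 -> bits=0000001101110001000
After insert 'hen': sets bits 15 18 -> bits=0000001101110001001
insert 'ram' would touch bits 12 17; currently bit12=0, bit17=0
Bits that are 0 among those (would change 0->1): 12 17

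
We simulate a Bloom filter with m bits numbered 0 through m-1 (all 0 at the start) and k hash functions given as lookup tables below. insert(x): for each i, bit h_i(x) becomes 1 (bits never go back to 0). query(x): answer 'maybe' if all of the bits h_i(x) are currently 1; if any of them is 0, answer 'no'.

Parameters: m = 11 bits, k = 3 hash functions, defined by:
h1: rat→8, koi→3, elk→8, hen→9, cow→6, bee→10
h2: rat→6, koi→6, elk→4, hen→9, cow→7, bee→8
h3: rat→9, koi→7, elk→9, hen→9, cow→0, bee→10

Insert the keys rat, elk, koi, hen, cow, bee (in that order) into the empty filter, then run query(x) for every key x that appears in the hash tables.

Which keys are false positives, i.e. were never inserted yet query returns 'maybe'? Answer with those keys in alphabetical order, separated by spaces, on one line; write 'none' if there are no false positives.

Answer: none

Derivation:
Start: bits=00000000000
After insert 'rat': sets bits 6 8 9 -> bits=00000010110
After insert 'elk': sets bits 4 8 9 -> bits=00001010110
After insert 'koi': sets bits 3 6 7 -> bits=00011011110
After insert 'hen': sets bits 9 -> bits=00011011110
After insert 'cow': sets bits 0 6 7 -> bits=10011011110
After insert 'bee': sets bits 8 10 -> bits=10011011111
Not inserted: (none) — query each against bits=10011011111:
False positives (alphabetical): none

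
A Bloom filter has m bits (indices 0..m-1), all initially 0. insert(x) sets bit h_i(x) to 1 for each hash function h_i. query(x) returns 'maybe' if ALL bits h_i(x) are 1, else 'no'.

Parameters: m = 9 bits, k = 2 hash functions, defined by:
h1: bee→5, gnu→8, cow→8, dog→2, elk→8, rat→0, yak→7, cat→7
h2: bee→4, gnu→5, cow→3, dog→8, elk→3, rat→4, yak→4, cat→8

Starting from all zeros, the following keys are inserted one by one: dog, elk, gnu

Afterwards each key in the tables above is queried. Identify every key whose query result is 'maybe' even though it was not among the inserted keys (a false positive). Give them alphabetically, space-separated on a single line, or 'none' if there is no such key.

Answer: cow

Derivation:
Start: bits=000000000
After insert 'dog': sets bits 2 8 -> bits=001000001
After insert 'elk': sets bits 3 8 -> bits=001100001
After insert 'gnu': sets bits 5 8 -> bits=001101001
Not inserted: bee cat cow rat yak — query each against bits=001101001:
query bee: checks bit4=0, bit5=1 (has a 0) -> no => not a false positive
query cat: checks bit7=0, bit8=1 (has a 0) -> no => not a false positive
query cow: checks bit3=1, bit8=1 (all 1) -> maybe => FALSE POSITIVE
query rat: checks bit0=0, bit4=0 (has a 0) -> no => not a false positive
query yak: checks bit4=0, bit7=0 (has a 0) -> no => not a false positive
False positives (alphabetical): cow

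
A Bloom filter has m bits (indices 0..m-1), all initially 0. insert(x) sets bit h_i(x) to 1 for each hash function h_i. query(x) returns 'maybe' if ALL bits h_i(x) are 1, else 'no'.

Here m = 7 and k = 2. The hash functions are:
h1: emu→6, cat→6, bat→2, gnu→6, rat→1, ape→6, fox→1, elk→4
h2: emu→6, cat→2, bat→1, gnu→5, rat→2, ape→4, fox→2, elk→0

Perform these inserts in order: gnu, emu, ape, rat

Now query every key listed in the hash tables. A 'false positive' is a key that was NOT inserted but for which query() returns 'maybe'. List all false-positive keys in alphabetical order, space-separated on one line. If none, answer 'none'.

Start: bits=0000000
After insert 'gnu': sets bits 5 6 -> bits=0000011
After insert 'emu': sets bits 6 -> bits=0000011
After insert 'ape': sets bits 4 6 -> bits=0000111
After insert 'rat': sets bits 1 2 -> bits=0110111
Not inserted: bat cat elk fox — query each against bits=0110111:
query bat: checks bit1=1, bit2=1 (all 1) -> maybe => FALSE POSITIVE
query cat: checks bit2=1, bit6=1 (all 1) -> maybe => FALSE POSITIVE
query elk: checks bit0=0, bit4=1 (has a 0) -> no => not a false positive
query fox: checks bit1=1, bit2=1 (all 1) -> maybe => FALSE POSITIVE
False positives (alphabetical): bat cat fox

Answer: bat cat fox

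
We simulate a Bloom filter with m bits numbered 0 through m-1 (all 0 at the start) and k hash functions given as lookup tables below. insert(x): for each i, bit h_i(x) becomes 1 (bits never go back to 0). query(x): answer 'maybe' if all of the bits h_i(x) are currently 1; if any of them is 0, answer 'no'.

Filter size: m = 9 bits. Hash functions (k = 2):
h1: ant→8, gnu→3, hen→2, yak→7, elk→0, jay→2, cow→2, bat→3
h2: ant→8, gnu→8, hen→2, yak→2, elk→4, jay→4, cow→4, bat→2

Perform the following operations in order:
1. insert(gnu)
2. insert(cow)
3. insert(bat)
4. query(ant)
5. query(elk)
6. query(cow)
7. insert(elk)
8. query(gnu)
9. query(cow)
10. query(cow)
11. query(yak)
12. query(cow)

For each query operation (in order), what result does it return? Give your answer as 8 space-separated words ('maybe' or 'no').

Start: bits=000000000
Op 1: insert gnu -> sets bits 3 8 -> bits=000100001
Op 2: insert cow -> sets bits 2 4 -> bits=001110001
Op 3: insert bat -> sets bits 2 3 -> bits=001110001
Op 4: query ant -> checks bit8=1 (all 1) -> maybe
Op 5: query elk -> checks bit0=0, bit4=1 (has a 0) -> no
Op 6: query cow -> checks bit2=1, bit4=1 (all 1) -> maybe
Op 7: insert elk -> sets bits 0 4 -> bits=101110001
Op 8: query gnu -> checks bit3=1, bit8=1 (all 1) -> maybe
Op 9: query cow -> checks bit2=1, bit4=1 (all 1) -> maybe
Op 10: query cow -> checks bit2=1, bit4=1 (all 1) -> maybe
Op 11: query yak -> checks bit2=1, bit7=0 (has a 0) -> no
Op 12: query cow -> checks bit2=1, bit4=1 (all 1) -> maybe
Query results in order: maybe no maybe maybe maybe maybe no maybe

Answer: maybe no maybe maybe maybe maybe no maybe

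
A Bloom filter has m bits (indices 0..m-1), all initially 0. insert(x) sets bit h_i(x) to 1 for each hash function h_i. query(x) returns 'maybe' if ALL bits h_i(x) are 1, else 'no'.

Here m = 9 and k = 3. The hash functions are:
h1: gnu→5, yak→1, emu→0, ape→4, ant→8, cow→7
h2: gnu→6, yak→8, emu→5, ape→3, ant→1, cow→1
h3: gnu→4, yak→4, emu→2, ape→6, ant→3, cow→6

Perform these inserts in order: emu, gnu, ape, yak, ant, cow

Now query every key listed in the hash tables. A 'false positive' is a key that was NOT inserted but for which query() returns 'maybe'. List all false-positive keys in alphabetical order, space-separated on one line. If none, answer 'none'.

Start: bits=000000000
After insert 'emu': sets bits 0 2 5 -> bits=101001000
After insert 'gnu': sets bits 4 5 6 -> bits=101011100
After insert 'ape': sets bits 3 4 6 -> bits=101111100
After insert 'yak': sets bits 1 4 8 -> bits=111111101
After insert 'ant': sets bits 1 3 8 -> bits=111111101
After insert 'cow': sets bits 1 6 7 -> bits=111111111
Not inserted: (none) — query each against bits=111111111:
False positives (alphabetical): none

Answer: none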